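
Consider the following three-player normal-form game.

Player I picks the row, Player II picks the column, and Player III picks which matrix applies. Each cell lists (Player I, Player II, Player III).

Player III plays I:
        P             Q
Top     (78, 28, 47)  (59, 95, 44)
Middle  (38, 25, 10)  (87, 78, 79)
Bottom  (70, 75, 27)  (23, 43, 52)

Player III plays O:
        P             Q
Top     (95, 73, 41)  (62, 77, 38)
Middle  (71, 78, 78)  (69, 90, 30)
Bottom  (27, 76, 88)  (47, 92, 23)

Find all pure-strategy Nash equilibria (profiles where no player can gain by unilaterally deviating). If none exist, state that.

(Top, P, I): Player II can switch to Q (28 → 95). Not NE.
(Top, P, O): Player II can switch to Q (73 → 77). Not NE.
(Top, Q, I): Player I can switch to Middle (59 → 87). Not NE.
(Top, Q, O): Player I can switch to Middle (62 → 69). Not NE.
(Middle, P, I): Player I can switch to Top (38 → 78). Not NE.
(Middle, P, O): Player I can switch to Top (71 → 95). Not NE.
(Middle, Q, I): Player I gets 87, best alternative 59; Player II gets 78, best alternative 25; Player III gets 79, best alternative 30. No profitable deviation — NE.
(Middle, Q, O): Player III can switch to I (30 → 79). Not NE.
(Bottom, P, I): Player I can switch to Top (70 → 78). Not NE.
(The remaining 3 profiles each have a profitable deviation by the same check.)

The unique pure-strategy Nash equilibrium is (Middle, Q, I).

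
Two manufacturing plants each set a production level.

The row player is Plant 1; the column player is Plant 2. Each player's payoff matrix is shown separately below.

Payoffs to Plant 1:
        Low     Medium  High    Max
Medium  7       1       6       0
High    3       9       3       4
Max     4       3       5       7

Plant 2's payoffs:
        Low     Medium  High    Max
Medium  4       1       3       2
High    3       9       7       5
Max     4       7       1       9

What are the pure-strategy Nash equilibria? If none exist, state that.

(Medium, Low): Plant 1 gets 7, best alternative 4; Plant 2 gets 4, best alternative 3. No profitable deviation — NE.
(Medium, Medium): Plant 1 can switch to High (1 → 9). Not NE.
(Medium, High): Plant 2 can switch to Low (3 → 4). Not NE.
(Medium, Max): Plant 1 can switch to High (0 → 4). Not NE.
(High, Low): Plant 1 can switch to Medium (3 → 7). Not NE.
(High, Medium): Plant 1 gets 9, best alternative 3; Plant 2 gets 9, best alternative 7. No profitable deviation — NE.
(High, High): Plant 1 can switch to Medium (3 → 6). Not NE.
(High, Max): Plant 1 can switch to Max (4 → 7). Not NE.
(Max, Low): Plant 1 can switch to Medium (4 → 7). Not NE.
(Max, Medium): Plant 1 can switch to High (3 → 9). Not NE.
(Max, High): Plant 1 can switch to Medium (5 → 6). Not NE.
(Max, Max): Plant 1 gets 7, best alternative 4; Plant 2 gets 9, best alternative 7. No profitable deviation — NE.

Pure-strategy Nash equilibria: (Medium, Low), (High, Medium), (Max, Max)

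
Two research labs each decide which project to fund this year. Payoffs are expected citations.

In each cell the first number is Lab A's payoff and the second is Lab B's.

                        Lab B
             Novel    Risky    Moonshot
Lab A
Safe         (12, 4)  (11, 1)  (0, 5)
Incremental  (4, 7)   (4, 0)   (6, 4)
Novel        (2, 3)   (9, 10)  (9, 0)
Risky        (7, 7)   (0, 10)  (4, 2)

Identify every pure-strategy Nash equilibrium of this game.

There is no pure-strategy Nash equilibrium.

For each player, find the best response to each opponent profile; mutual best responses are the pure NE.
Lab A against Novel: payoffs 12, 4, 2, 7 → best response Safe.
Lab A against Risky: payoffs 11, 4, 9, 0 → best response Safe.
Lab A against Moonshot: payoffs 0, 6, 9, 4 → best response Novel.
Lab B against Safe: payoffs 4, 1, 5 → best response Moonshot.
Lab B against Incremental: payoffs 7, 0, 4 → best response Novel.
Lab B against Novel: payoffs 3, 10, 0 → best response Risky.
Lab B against Risky: payoffs 7, 10, 2 → best response Risky.
No profile is a mutual best response for all players.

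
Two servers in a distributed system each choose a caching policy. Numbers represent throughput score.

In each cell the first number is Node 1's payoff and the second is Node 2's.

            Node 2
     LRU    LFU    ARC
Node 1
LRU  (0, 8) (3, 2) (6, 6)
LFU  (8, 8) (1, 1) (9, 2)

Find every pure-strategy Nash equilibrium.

For each strategy profile, look for a profitable unilateral deviation.
(LRU, LRU): Node 1 can switch to LFU (0 → 8). Not NE.
(LRU, LFU): Node 2 can switch to LRU (2 → 8). Not NE.
(LRU, ARC): Node 1 can switch to LFU (6 → 9). Not NE.
(LFU, LRU): Node 1 gets 8, best alternative 0; Node 2 gets 8, best alternative 2. No profitable deviation — NE.
(LFU, LFU): Node 1 can switch to LRU (1 → 3). Not NE.
(LFU, ARC): Node 2 can switch to LRU (2 → 8). Not NE.

The unique pure-strategy Nash equilibrium is (LFU, LRU).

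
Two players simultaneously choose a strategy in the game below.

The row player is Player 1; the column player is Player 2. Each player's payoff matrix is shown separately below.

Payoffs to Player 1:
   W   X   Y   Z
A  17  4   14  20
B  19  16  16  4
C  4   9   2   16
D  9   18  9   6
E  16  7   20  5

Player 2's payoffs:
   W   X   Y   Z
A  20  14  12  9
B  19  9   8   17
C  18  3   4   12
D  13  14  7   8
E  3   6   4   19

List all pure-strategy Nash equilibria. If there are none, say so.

(A, W): Player 1 can switch to B (17 → 19). Not NE.
(A, X): Player 1 can switch to B (4 → 16). Not NE.
(A, Y): Player 1 can switch to B (14 → 16). Not NE.
(A, Z): Player 2 can switch to W (9 → 20). Not NE.
(B, W): Player 1 gets 19, best alternative 17; Player 2 gets 19, best alternative 17. No profitable deviation — NE.
(B, X): Player 1 can switch to D (16 → 18). Not NE.
(B, Y): Player 1 can switch to E (16 → 20). Not NE.
(D, X): Player 1 gets 18, best alternative 16; Player 2 gets 14, best alternative 13. No profitable deviation — NE.
(The remaining 12 profiles each have a profitable deviation by the same check.)

Pure-strategy Nash equilibria: (B, W); (D, X)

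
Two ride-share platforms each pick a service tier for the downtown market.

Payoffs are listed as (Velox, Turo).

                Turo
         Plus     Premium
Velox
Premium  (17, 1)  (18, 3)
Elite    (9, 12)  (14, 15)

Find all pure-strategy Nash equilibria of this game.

(Premium, Premium)

Mark each player's best response to every combination of opponents' strategies; a profile where every player is best-responding is a pure Nash equilibrium.
Velox against Plus: payoffs 17, 9 → best response Premium.
Velox against Premium: payoffs 18, 14 → best response Premium.
Turo against Premium: payoffs 1, 3 → best response Premium.
Turo against Elite: payoffs 12, 15 → best response Premium.
Mutual best responses: (Premium, Premium).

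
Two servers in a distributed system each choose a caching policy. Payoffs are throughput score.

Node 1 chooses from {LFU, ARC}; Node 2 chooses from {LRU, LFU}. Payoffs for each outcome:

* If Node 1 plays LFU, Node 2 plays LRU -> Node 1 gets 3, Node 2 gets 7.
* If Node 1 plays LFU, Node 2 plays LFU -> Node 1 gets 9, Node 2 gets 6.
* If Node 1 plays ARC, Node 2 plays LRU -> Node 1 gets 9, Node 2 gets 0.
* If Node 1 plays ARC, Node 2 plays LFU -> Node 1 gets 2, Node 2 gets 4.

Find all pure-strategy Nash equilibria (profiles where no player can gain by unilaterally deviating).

There is no pure-strategy Nash equilibrium.

Node 1 against LRU: payoffs 3, 9 → best response ARC.
Node 1 against LFU: payoffs 9, 2 → best response LFU.
Node 2 against LFU: payoffs 7, 6 → best response LRU.
Node 2 against ARC: payoffs 0, 4 → best response LFU.
No profile is a mutual best response for all players.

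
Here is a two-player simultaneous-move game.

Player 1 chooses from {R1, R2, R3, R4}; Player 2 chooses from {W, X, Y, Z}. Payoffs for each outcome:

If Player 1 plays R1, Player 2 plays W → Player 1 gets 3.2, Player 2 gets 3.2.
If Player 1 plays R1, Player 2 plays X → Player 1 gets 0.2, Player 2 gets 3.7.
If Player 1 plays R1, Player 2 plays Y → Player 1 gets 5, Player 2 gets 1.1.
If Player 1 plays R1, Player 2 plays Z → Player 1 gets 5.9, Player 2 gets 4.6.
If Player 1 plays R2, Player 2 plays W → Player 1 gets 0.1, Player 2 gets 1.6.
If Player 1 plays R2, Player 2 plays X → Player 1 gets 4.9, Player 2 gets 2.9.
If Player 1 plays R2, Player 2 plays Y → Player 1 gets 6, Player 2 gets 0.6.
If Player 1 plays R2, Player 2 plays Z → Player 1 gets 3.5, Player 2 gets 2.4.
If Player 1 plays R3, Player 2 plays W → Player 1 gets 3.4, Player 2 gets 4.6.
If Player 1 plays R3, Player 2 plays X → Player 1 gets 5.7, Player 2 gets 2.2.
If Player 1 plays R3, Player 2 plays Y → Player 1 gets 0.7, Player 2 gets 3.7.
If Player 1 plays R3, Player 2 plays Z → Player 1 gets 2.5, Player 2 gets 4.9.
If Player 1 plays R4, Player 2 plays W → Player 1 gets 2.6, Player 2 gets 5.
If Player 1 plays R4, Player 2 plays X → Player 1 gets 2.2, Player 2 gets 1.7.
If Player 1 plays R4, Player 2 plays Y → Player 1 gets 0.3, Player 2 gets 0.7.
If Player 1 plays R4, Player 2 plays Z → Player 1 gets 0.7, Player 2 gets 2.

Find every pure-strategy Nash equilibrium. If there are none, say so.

Player 1 against W: payoffs 3.2, 0.1, 3.4, 2.6 → best response R3.
Player 1 against X: payoffs 0.2, 4.9, 5.7, 2.2 → best response R3.
Player 1 against Y: payoffs 5, 6, 0.7, 0.3 → best response R2.
Player 1 against Z: payoffs 5.9, 3.5, 2.5, 0.7 → best response R1.
Player 2 against R1: payoffs 3.2, 3.7, 1.1, 4.6 → best response Z.
Player 2 against R2: payoffs 1.6, 2.9, 0.6, 2.4 → best response X.
Player 2 against R3: payoffs 4.6, 2.2, 3.7, 4.9 → best response Z.
Player 2 against R4: payoffs 5, 1.7, 0.7, 2 → best response W.
Mutual best responses: (R1, Z).

(R1, Z)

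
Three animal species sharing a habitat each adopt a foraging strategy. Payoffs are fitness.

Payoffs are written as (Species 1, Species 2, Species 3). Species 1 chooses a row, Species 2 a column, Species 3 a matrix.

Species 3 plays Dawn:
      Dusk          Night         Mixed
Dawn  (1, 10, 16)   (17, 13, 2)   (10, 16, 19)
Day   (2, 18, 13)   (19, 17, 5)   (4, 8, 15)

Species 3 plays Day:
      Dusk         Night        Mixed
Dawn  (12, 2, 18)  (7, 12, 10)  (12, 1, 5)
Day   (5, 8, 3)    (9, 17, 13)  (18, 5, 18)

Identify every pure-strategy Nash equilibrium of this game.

(Dawn, Mixed, Dawn) and (Day, Dusk, Dawn) and (Day, Night, Day)

Check each profile: it is a Nash equilibrium iff no player can strictly gain by switching unilaterally.
(Dawn, Dusk, Dawn): Species 1 can switch to Day (1 → 2). Not NE.
(Dawn, Dusk, Day): Species 2 can switch to Night (2 → 12). Not NE.
(Dawn, Night, Dawn): Species 1 can switch to Day (17 → 19). Not NE.
(Dawn, Night, Day): Species 1 can switch to Day (7 → 9). Not NE.
(Dawn, Mixed, Dawn): Species 1 gets 10, best alternative 4; Species 2 gets 16, best alternative 13; Species 3 gets 19, best alternative 5. No profitable deviation — NE.
(Dawn, Mixed, Day): Species 1 can switch to Day (12 → 18). Not NE.
(Day, Dusk, Dawn): Species 1 gets 2, best alternative 1; Species 2 gets 18, best alternative 17; Species 3 gets 13, best alternative 3. No profitable deviation — NE.
(Day, Dusk, Day): Species 1 can switch to Dawn (5 → 12). Not NE.
(Day, Night, Dawn): Species 2 can switch to Dusk (17 → 18). Not NE.
(Day, Night, Day): Species 1 gets 9, best alternative 7; Species 2 gets 17, best alternative 8; Species 3 gets 13, best alternative 5. No profitable deviation — NE.
(Day, Mixed, Dawn): Species 1 can switch to Dawn (4 → 10). Not NE.
(Day, Mixed, Day): Species 2 can switch to Dusk (5 → 8). Not NE.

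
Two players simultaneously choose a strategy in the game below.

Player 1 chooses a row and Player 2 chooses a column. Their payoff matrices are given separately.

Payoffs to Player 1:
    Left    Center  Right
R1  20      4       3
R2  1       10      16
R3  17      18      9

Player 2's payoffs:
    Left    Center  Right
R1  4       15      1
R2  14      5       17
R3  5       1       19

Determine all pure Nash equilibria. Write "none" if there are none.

(R1, Left): Player 2 can switch to Center (4 → 15). Not NE.
(R1, Center): Player 1 can switch to R2 (4 → 10). Not NE.
(R1, Right): Player 1 can switch to R2 (3 → 16). Not NE.
(R2, Left): Player 1 can switch to R1 (1 → 20). Not NE.
(R2, Center): Player 1 can switch to R3 (10 → 18). Not NE.
(R2, Right): Player 1 gets 16, best alternative 9; Player 2 gets 17, best alternative 14. No profitable deviation — NE.
(R3, Left): Player 1 can switch to R1 (17 → 20). Not NE.
(R3, Center): Player 2 can switch to Left (1 → 5). Not NE.
(R3, Right): Player 1 can switch to R2 (9 → 16). Not NE.

(R2, Right)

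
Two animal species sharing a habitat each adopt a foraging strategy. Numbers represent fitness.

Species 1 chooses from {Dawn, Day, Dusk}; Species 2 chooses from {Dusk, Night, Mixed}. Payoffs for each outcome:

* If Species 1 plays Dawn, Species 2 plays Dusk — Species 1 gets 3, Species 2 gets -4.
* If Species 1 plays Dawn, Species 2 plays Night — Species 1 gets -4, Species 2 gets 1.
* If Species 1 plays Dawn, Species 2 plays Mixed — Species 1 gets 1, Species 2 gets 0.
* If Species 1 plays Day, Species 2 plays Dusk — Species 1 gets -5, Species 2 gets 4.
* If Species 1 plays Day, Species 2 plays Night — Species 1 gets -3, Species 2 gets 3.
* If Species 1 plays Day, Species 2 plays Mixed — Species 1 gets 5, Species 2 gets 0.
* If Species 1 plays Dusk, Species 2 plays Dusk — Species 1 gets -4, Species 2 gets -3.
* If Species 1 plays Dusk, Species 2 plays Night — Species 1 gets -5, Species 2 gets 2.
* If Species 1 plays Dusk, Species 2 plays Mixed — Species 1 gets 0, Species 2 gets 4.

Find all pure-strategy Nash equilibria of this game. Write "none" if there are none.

none

Species 1 against Dusk: payoffs 3, -5, -4 → best response Dawn.
Species 1 against Night: payoffs -4, -3, -5 → best response Day.
Species 1 against Mixed: payoffs 1, 5, 0 → best response Day.
Species 2 against Dawn: payoffs -4, 1, 0 → best response Night.
Species 2 against Day: payoffs 4, 3, 0 → best response Dusk.
Species 2 against Dusk: payoffs -3, 2, 4 → best response Mixed.
No profile is a mutual best response for all players.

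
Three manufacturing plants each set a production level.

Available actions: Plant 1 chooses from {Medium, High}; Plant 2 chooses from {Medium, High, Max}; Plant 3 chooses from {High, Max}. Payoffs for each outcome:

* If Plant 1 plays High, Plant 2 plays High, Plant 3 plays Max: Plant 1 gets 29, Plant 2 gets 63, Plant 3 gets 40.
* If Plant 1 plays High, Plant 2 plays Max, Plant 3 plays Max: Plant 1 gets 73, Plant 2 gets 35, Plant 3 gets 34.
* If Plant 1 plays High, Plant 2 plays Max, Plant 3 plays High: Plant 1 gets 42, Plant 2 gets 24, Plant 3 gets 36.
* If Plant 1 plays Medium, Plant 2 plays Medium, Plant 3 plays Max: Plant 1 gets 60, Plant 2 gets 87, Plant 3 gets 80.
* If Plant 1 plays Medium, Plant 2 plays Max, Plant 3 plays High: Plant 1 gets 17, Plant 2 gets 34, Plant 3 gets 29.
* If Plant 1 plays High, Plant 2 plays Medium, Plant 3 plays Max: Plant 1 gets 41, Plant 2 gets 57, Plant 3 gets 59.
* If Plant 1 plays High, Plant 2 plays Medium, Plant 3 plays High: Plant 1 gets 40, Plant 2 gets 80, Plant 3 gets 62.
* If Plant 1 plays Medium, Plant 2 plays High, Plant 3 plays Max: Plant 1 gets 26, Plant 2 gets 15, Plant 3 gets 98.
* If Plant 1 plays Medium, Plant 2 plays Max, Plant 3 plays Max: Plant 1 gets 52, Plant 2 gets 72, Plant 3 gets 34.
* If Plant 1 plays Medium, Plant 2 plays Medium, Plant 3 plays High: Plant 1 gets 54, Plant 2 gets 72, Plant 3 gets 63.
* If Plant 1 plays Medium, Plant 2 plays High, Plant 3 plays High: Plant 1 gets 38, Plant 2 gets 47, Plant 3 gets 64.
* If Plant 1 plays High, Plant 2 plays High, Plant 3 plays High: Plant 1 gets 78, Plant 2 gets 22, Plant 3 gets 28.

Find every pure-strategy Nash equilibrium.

Pure-strategy Nash equilibria: (Medium, Medium, Max), (High, High, Max)

For each strategy profile, look for a profitable unilateral deviation.
(Medium, Medium, High): Plant 3 can switch to Max (63 → 80). Not NE.
(Medium, Medium, Max): Plant 1 gets 60, best alternative 41; Plant 2 gets 87, best alternative 72; Plant 3 gets 80, best alternative 63. No profitable deviation — NE.
(Medium, High, High): Plant 1 can switch to High (38 → 78). Not NE.
(Medium, High, Max): Plant 1 can switch to High (26 → 29). Not NE.
(Medium, Max, High): Plant 1 can switch to High (17 → 42). Not NE.
(Medium, Max, Max): Plant 1 can switch to High (52 → 73). Not NE.
(High, Medium, High): Plant 1 can switch to Medium (40 → 54). Not NE.
(High, Medium, Max): Plant 1 can switch to Medium (41 → 60). Not NE.
(High, High, High): Plant 2 can switch to Medium (22 → 80). Not NE.
(High, High, Max): Plant 1 gets 29, best alternative 26; Plant 2 gets 63, best alternative 57; Plant 3 gets 40, best alternative 28. No profitable deviation — NE.
(High, Max, High): Plant 2 can switch to Medium (24 → 80). Not NE.
(High, Max, Max): Plant 2 can switch to Medium (35 → 57). Not NE.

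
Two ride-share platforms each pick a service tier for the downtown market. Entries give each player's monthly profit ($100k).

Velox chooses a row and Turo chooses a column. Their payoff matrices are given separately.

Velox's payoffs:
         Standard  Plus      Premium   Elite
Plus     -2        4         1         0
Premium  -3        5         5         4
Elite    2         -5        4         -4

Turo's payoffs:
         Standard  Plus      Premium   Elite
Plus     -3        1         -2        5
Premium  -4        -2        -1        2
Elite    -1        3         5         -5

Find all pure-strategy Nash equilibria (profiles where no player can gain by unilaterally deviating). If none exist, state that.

Check each profile: it is a Nash equilibrium iff no player can strictly gain by switching unilaterally.
(Plus, Standard): Velox can switch to Elite (-2 → 2). Not NE.
(Plus, Plus): Velox can switch to Premium (4 → 5). Not NE.
(Plus, Premium): Velox can switch to Premium (1 → 5). Not NE.
(Plus, Elite): Velox can switch to Premium (0 → 4). Not NE.
(Premium, Standard): Velox can switch to Plus (-3 → -2). Not NE.
(Premium, Plus): Turo can switch to Premium (-2 → -1). Not NE.
(Premium, Premium): Turo can switch to Elite (-1 → 2). Not NE.
(Premium, Elite): Velox gets 4, best alternative 0; Turo gets 2, best alternative -1. No profitable deviation — NE.
(Elite, Standard): Turo can switch to Plus (-1 → 3). Not NE.
(Elite, Plus): Velox can switch to Plus (-5 → 4). Not NE.
(Elite, Premium): Velox can switch to Premium (4 → 5). Not NE.
(Elite, Elite): Velox can switch to Plus (-4 → 0). Not NE.

Pure NE: (Premium, Elite)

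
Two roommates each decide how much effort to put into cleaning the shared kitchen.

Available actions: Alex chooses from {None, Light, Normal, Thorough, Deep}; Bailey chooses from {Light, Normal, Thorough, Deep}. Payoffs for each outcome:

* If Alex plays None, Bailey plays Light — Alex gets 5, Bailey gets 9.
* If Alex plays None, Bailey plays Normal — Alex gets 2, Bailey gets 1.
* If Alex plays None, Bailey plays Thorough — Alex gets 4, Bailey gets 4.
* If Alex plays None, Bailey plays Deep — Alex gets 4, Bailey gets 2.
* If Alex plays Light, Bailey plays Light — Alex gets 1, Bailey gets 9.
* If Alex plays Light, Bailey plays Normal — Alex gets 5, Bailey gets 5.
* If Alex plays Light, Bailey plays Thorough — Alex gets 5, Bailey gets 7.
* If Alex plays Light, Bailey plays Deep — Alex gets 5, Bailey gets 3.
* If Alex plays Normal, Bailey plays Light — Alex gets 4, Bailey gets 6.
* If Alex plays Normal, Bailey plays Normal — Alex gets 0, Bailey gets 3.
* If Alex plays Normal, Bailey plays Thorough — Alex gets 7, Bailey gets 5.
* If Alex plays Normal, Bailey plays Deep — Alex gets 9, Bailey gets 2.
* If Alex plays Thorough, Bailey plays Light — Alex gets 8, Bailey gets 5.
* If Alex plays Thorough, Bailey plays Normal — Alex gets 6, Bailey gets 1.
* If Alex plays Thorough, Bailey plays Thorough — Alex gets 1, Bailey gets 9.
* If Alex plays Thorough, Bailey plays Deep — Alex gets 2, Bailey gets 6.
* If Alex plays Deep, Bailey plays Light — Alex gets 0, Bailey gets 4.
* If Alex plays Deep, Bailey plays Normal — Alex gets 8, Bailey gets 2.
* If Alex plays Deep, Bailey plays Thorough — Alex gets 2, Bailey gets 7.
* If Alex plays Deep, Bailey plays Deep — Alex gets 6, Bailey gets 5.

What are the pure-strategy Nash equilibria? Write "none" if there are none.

There is no pure-strategy Nash equilibrium.

Alex against Light: payoffs 5, 1, 4, 8, 0 → best response Thorough.
Alex against Normal: payoffs 2, 5, 0, 6, 8 → best response Deep.
Alex against Thorough: payoffs 4, 5, 7, 1, 2 → best response Normal.
Alex against Deep: payoffs 4, 5, 9, 2, 6 → best response Normal.
Bailey against None: payoffs 9, 1, 4, 2 → best response Light.
Bailey against Light: payoffs 9, 5, 7, 3 → best response Light.
Bailey against Normal: payoffs 6, 3, 5, 2 → best response Light.
Bailey against Thorough: payoffs 5, 1, 9, 6 → best response Thorough.
Bailey against Deep: payoffs 4, 2, 7, 5 → best response Thorough.
No profile is a mutual best response for all players.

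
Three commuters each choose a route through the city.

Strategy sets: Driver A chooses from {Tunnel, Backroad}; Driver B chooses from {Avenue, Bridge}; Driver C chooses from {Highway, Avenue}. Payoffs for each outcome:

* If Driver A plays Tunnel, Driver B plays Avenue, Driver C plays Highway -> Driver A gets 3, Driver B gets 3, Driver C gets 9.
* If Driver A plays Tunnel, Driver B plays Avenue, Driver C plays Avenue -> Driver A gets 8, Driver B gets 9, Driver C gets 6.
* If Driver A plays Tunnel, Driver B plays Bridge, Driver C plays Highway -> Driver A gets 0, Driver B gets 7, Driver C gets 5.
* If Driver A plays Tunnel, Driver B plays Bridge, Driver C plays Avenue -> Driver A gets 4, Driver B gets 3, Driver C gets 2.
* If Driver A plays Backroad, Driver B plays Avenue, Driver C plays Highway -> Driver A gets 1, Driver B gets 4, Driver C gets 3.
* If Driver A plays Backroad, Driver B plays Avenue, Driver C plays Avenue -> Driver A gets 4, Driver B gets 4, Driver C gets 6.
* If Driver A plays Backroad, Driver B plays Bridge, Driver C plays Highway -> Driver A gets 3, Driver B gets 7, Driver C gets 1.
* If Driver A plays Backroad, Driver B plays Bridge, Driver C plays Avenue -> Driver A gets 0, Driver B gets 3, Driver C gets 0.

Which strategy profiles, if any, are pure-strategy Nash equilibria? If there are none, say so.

(Tunnel, Avenue, Highway): Driver B can switch to Bridge (3 → 7). Not NE.
(Tunnel, Avenue, Avenue): Driver C can switch to Highway (6 → 9). Not NE.
(Tunnel, Bridge, Highway): Driver A can switch to Backroad (0 → 3). Not NE.
(Tunnel, Bridge, Avenue): Driver B can switch to Avenue (3 → 9). Not NE.
(Backroad, Avenue, Highway): Driver A can switch to Tunnel (1 → 3). Not NE.
(Backroad, Avenue, Avenue): Driver A can switch to Tunnel (4 → 8). Not NE.
(Backroad, Bridge, Highway): Driver A gets 3, best alternative 0; Driver B gets 7, best alternative 4; Driver C gets 1, best alternative 0. No profitable deviation — NE.
(Backroad, Bridge, Avenue): Driver A can switch to Tunnel (0 → 4). Not NE.

The unique pure-strategy Nash equilibrium is (Backroad, Bridge, Highway).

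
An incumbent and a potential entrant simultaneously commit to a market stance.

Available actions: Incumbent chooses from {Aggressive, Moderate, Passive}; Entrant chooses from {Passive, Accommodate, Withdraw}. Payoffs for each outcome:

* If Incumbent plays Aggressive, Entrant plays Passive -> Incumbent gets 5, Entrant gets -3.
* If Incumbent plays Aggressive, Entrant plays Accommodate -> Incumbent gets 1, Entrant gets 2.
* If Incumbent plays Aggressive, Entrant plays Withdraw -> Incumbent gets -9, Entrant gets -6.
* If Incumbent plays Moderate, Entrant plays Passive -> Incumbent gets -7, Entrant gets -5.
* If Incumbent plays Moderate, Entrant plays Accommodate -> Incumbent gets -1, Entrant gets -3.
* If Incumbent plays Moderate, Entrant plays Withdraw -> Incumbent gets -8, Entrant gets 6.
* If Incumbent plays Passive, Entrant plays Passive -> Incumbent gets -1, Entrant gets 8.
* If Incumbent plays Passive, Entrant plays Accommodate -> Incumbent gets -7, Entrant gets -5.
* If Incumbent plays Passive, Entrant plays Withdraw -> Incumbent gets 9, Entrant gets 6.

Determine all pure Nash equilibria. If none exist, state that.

(Aggressive, Passive): Entrant can switch to Accommodate (-3 → 2). Not NE.
(Aggressive, Accommodate): Incumbent gets 1, best alternative -1; Entrant gets 2, best alternative -3. No profitable deviation — NE.
(Aggressive, Withdraw): Incumbent can switch to Moderate (-9 → -8). Not NE.
(Moderate, Passive): Incumbent can switch to Aggressive (-7 → 5). Not NE.
(Moderate, Accommodate): Incumbent can switch to Aggressive (-1 → 1). Not NE.
(Moderate, Withdraw): Incumbent can switch to Passive (-8 → 9). Not NE.
(Passive, Passive): Incumbent can switch to Aggressive (-1 → 5). Not NE.
(Passive, Accommodate): Incumbent can switch to Aggressive (-7 → 1). Not NE.
(Passive, Withdraw): Entrant can switch to Passive (6 → 8). Not NE.

Pure NE: (Aggressive, Accommodate)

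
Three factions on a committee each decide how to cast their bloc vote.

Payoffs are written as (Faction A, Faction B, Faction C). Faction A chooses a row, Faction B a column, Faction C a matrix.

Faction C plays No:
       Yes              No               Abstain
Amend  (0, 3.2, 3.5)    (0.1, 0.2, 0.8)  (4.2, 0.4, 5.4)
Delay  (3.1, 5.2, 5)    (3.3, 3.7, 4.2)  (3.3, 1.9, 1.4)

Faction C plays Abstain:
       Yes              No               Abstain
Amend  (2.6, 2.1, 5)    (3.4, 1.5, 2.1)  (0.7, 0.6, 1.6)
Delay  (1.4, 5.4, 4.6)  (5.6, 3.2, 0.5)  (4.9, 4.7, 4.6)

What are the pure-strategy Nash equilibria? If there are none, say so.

(Amend, Yes, Abstain) and (Delay, Yes, No)

(Amend, Yes, No): Faction A can switch to Delay (0 → 3.1). Not NE.
(Amend, Yes, Abstain): Faction A gets 2.6, best alternative 1.4; Faction B gets 2.1, best alternative 1.5; Faction C gets 5, best alternative 3.5. No profitable deviation — NE.
(Amend, No, No): Faction A can switch to Delay (0.1 → 3.3). Not NE.
(Amend, No, Abstain): Faction A can switch to Delay (3.4 → 5.6). Not NE.
(Amend, Abstain, No): Faction B can switch to Yes (0.4 → 3.2). Not NE.
(Amend, Abstain, Abstain): Faction A can switch to Delay (0.7 → 4.9). Not NE.
(Delay, Yes, No): Faction A gets 3.1, best alternative 0; Faction B gets 5.2, best alternative 3.7; Faction C gets 5, best alternative 4.6. No profitable deviation — NE.
(Delay, Yes, Abstain): Faction A can switch to Amend (1.4 → 2.6). Not NE.
(The remaining 4 profiles each have a profitable deviation by the same check.)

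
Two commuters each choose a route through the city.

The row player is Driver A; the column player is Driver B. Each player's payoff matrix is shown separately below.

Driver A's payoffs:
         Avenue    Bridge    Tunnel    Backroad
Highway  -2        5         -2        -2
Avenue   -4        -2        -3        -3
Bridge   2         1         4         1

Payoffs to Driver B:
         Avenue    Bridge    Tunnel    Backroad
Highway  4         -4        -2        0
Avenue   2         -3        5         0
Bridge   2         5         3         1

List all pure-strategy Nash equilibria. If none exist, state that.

For each player, find the best response to each opponent profile; mutual best responses are the pure NE.
Driver A against Avenue: payoffs -2, -4, 2 → best response Bridge.
Driver A against Bridge: payoffs 5, -2, 1 → best response Highway.
Driver A against Tunnel: payoffs -2, -3, 4 → best response Bridge.
Driver A against Backroad: payoffs -2, -3, 1 → best response Bridge.
Driver B against Highway: payoffs 4, -4, -2, 0 → best response Avenue.
Driver B against Avenue: payoffs 2, -3, 5, 0 → best response Tunnel.
Driver B against Bridge: payoffs 2, 5, 3, 1 → best response Bridge.
No profile is a mutual best response for all players.

This game has no pure Nash equilibrium.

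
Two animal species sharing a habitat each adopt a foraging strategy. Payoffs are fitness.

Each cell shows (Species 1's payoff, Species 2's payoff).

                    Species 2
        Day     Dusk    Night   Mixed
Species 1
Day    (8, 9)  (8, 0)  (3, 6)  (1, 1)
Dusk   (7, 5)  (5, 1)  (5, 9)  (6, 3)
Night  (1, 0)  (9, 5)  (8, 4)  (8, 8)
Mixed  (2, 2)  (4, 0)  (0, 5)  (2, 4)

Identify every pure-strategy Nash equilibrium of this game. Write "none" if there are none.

Species 1 against Day: payoffs 8, 7, 1, 2 → best response Day.
Species 1 against Dusk: payoffs 8, 5, 9, 4 → best response Night.
Species 1 against Night: payoffs 3, 5, 8, 0 → best response Night.
Species 1 against Mixed: payoffs 1, 6, 8, 2 → best response Night.
Species 2 against Day: payoffs 9, 0, 6, 1 → best response Day.
Species 2 against Dusk: payoffs 5, 1, 9, 3 → best response Night.
Species 2 against Night: payoffs 0, 5, 4, 8 → best response Mixed.
Species 2 against Mixed: payoffs 2, 0, 5, 4 → best response Night.
Mutual best responses: (Day, Day); (Night, Mixed).

The pure Nash equilibria are (Day, Day), (Night, Mixed).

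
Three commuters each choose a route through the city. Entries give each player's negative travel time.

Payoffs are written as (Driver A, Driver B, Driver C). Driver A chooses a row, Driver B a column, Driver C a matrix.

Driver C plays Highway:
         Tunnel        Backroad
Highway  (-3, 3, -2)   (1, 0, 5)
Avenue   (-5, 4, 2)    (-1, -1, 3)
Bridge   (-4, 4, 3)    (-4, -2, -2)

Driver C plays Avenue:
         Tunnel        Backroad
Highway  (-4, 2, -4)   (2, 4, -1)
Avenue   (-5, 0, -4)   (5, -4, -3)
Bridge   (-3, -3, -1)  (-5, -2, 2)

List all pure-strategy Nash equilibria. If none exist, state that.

The unique pure-strategy Nash equilibrium is (Highway, Tunnel, Highway).

(Highway, Tunnel, Highway): Driver A gets -3, best alternative -4; Driver B gets 3, best alternative 0; Driver C gets -2, best alternative -4. No profitable deviation — NE.
(Highway, Tunnel, Avenue): Driver A can switch to Bridge (-4 → -3). Not NE.
(Highway, Backroad, Highway): Driver B can switch to Tunnel (0 → 3). Not NE.
(Highway, Backroad, Avenue): Driver A can switch to Avenue (2 → 5). Not NE.
(Avenue, Tunnel, Highway): Driver A can switch to Highway (-5 → -3). Not NE.
(Avenue, Tunnel, Avenue): Driver A can switch to Highway (-5 → -4). Not NE.
(Avenue, Backroad, Highway): Driver A can switch to Highway (-1 → 1). Not NE.
(Avenue, Backroad, Avenue): Driver B can switch to Tunnel (-4 → 0). Not NE.
(Bridge, Tunnel, Highway): Driver A can switch to Highway (-4 → -3). Not NE.
(Bridge, Tunnel, Avenue): Driver B can switch to Backroad (-3 → -2). Not NE.
(Bridge, Backroad, Highway): Driver A can switch to Highway (-4 → 1). Not NE.
(Bridge, Backroad, Avenue): Driver A can switch to Highway (-5 → 2). Not NE.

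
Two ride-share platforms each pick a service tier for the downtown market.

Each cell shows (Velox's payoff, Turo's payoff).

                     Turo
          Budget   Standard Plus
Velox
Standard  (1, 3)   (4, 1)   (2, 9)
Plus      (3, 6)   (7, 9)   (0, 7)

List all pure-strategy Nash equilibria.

Check each profile: it is a Nash equilibrium iff no player can strictly gain by switching unilaterally.
(Standard, Budget): Velox can switch to Plus (1 → 3). Not NE.
(Standard, Standard): Velox can switch to Plus (4 → 7). Not NE.
(Standard, Plus): Velox gets 2, best alternative 0; Turo gets 9, best alternative 3. No profitable deviation — NE.
(Plus, Budget): Turo can switch to Standard (6 → 9). Not NE.
(Plus, Standard): Velox gets 7, best alternative 4; Turo gets 9, best alternative 7. No profitable deviation — NE.
(Plus, Plus): Velox can switch to Standard (0 → 2). Not NE.

(Standard, Plus); (Plus, Standard)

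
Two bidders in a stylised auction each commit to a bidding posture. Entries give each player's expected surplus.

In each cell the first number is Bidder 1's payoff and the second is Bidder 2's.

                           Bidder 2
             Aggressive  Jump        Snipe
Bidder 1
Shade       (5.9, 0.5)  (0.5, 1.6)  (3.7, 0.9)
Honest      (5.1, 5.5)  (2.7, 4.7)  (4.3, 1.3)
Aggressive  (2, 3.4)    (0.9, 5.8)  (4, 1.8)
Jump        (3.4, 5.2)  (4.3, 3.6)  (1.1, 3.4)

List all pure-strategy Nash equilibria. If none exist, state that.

This game has no pure Nash equilibrium.

(Shade, Aggressive): Bidder 2 can switch to Jump (0.5 → 1.6). Not NE.
(Shade, Jump): Bidder 1 can switch to Honest (0.5 → 2.7). Not NE.
(Shade, Snipe): Bidder 1 can switch to Honest (3.7 → 4.3). Not NE.
(Honest, Aggressive): Bidder 1 can switch to Shade (5.1 → 5.9). Not NE.
(Honest, Jump): Bidder 1 can switch to Jump (2.7 → 4.3). Not NE.
(Honest, Snipe): Bidder 2 can switch to Aggressive (1.3 → 5.5). Not NE.
(The remaining 6 profiles each have a profitable deviation by the same check.)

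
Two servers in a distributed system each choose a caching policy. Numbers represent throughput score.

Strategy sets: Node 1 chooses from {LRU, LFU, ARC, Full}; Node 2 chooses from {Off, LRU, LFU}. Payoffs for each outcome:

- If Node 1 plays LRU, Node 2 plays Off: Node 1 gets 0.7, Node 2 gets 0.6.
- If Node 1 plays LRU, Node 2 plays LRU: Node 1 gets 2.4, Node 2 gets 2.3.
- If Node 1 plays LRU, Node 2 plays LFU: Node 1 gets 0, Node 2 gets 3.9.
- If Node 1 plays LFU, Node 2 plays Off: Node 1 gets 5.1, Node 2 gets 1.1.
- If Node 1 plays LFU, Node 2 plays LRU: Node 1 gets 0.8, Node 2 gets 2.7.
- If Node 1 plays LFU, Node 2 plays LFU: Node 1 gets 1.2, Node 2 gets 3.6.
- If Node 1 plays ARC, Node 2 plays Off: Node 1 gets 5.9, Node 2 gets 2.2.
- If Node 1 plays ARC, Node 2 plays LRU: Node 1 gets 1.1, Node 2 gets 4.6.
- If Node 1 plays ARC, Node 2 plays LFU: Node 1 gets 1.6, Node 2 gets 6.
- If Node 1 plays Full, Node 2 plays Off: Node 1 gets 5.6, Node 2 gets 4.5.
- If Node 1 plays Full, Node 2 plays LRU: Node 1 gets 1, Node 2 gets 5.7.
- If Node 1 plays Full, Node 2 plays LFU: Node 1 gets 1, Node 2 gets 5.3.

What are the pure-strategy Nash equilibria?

(ARC, LFU)

(LRU, Off): Node 1 can switch to LFU (0.7 → 5.1). Not NE.
(LRU, LRU): Node 2 can switch to LFU (2.3 → 3.9). Not NE.
(LRU, LFU): Node 1 can switch to LFU (0 → 1.2). Not NE.
(LFU, Off): Node 1 can switch to ARC (5.1 → 5.9). Not NE.
(LFU, LRU): Node 1 can switch to LRU (0.8 → 2.4). Not NE.
(LFU, LFU): Node 1 can switch to ARC (1.2 → 1.6). Not NE.
(ARC, Off): Node 2 can switch to LRU (2.2 → 4.6). Not NE.
(ARC, LRU): Node 1 can switch to LRU (1.1 → 2.4). Not NE.
(ARC, LFU): Node 1 gets 1.6, best alternative 1.2; Node 2 gets 6, best alternative 4.6. No profitable deviation — NE.
(Full, Off): Node 1 can switch to ARC (5.6 → 5.9). Not NE.
(Full, LRU): Node 1 can switch to LRU (1 → 2.4). Not NE.
(The remaining 1 profile has a profitable deviation by the same check.)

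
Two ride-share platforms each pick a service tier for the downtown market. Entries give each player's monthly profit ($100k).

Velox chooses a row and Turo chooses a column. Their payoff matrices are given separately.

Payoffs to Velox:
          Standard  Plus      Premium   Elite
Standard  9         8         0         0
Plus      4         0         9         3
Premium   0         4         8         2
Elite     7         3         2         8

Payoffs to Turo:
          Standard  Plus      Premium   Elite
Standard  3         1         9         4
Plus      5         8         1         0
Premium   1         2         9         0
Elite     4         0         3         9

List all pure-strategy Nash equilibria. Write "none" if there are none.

(Elite, Elite)

Velox against Standard: payoffs 9, 4, 0, 7 → best response Standard.
Velox against Plus: payoffs 8, 0, 4, 3 → best response Standard.
Velox against Premium: payoffs 0, 9, 8, 2 → best response Plus.
Velox against Elite: payoffs 0, 3, 2, 8 → best response Elite.
Turo against Standard: payoffs 3, 1, 9, 4 → best response Premium.
Turo against Plus: payoffs 5, 8, 1, 0 → best response Plus.
Turo against Premium: payoffs 1, 2, 9, 0 → best response Premium.
Turo against Elite: payoffs 4, 0, 3, 9 → best response Elite.
Mutual best responses: (Elite, Elite).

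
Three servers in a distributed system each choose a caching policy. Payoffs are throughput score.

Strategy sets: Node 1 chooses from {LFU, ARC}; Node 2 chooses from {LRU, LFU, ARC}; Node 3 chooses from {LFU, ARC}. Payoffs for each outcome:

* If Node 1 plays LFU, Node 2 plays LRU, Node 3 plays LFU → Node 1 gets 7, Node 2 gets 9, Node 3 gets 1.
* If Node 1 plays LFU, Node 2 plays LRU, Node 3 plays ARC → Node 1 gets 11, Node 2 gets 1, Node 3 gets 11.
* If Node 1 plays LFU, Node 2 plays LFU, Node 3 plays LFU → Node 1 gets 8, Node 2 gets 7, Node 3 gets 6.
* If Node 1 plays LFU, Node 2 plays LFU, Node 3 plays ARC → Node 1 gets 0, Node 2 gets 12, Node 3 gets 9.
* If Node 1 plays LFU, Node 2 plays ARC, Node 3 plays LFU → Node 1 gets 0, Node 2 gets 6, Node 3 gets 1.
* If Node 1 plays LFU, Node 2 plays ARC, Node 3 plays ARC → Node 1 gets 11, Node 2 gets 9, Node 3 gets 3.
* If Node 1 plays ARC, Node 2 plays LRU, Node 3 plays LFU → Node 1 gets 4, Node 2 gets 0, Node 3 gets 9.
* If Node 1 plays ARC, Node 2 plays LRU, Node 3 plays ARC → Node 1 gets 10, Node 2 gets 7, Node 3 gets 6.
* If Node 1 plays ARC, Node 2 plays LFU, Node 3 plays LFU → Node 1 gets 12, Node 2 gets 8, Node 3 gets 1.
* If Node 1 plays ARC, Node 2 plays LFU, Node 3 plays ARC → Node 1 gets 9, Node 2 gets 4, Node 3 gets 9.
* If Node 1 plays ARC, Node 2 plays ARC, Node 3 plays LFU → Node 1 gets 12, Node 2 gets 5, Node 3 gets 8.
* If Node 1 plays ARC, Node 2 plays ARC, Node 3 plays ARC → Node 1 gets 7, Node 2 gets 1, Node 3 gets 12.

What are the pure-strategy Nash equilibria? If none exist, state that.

This game has no pure Nash equilibrium.

(LFU, LRU, LFU): Node 3 can switch to ARC (1 → 11). Not NE.
(LFU, LRU, ARC): Node 2 can switch to LFU (1 → 12). Not NE.
(LFU, LFU, LFU): Node 1 can switch to ARC (8 → 12). Not NE.
(LFU, LFU, ARC): Node 1 can switch to ARC (0 → 9). Not NE.
(LFU, ARC, LFU): Node 1 can switch to ARC (0 → 12). Not NE.
(LFU, ARC, ARC): Node 2 can switch to LFU (9 → 12). Not NE.
(The remaining 6 profiles each have a profitable deviation by the same check.)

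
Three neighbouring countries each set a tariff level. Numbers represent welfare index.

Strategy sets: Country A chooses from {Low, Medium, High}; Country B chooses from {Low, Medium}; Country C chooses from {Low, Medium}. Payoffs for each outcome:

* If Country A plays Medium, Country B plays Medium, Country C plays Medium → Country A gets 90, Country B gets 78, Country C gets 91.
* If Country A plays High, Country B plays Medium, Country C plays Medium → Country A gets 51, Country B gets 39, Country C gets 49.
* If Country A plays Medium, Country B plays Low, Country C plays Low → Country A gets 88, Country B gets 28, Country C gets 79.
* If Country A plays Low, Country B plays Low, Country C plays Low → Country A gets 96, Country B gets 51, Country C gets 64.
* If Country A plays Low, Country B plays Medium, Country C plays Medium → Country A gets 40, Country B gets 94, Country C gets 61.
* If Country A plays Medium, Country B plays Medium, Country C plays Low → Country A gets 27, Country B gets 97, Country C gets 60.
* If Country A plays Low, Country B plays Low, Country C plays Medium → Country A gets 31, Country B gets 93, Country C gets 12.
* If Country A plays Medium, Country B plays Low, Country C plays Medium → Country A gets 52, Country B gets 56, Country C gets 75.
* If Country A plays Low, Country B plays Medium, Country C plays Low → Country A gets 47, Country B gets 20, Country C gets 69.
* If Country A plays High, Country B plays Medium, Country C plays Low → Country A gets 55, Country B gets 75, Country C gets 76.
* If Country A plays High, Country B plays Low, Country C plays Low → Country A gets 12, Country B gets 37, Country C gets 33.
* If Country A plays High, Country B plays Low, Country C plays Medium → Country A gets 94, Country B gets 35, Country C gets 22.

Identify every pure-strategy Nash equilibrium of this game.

For each strategy profile, look for a profitable unilateral deviation.
(Low, Low, Low): Country A gets 96, best alternative 88; Country B gets 51, best alternative 20; Country C gets 64, best alternative 12. No profitable deviation — NE.
(Low, Low, Medium): Country A can switch to Medium (31 → 52). Not NE.
(Low, Medium, Low): Country A can switch to High (47 → 55). Not NE.
(Low, Medium, Medium): Country A can switch to Medium (40 → 90). Not NE.
(Medium, Low, Low): Country A can switch to Low (88 → 96). Not NE.
(Medium, Low, Medium): Country A can switch to High (52 → 94). Not NE.
(Medium, Medium, Low): Country A can switch to Low (27 → 47). Not NE.
(Medium, Medium, Medium): Country A gets 90, best alternative 51; Country B gets 78, best alternative 56; Country C gets 91, best alternative 60. No profitable deviation — NE.
(High, Low, Low): Country A can switch to Low (12 → 96). Not NE.
(High, Low, Medium): Country B can switch to Medium (35 → 39). Not NE.
(High, Medium, Low): Country A gets 55, best alternative 47; Country B gets 75, best alternative 37; Country C gets 76, best alternative 49. No profitable deviation — NE.
(High, Medium, Medium): Country A can switch to Medium (51 → 90). Not NE.

Pure-strategy Nash equilibria: (Low, Low, Low) and (Medium, Medium, Medium) and (High, Medium, Low)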